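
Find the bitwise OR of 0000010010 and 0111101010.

OR: 1 when either bit is 1
  0000010010
| 0111101010
------------
  0111111010
Decimal: 18 | 490 = 506



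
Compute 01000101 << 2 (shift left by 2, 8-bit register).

Original: 01000101 (decimal 69)
Shift left by 2 positions
Append 2 zeros on the right and drop the 2 high bits that overflow the 8-bit width
Result: 00010100 (decimal 20)
Equivalent: 69 << 2 = 69 × 2^2 = 276, truncated to 8 bits = 20



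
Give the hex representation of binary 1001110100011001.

Group into 4-bit nibbles from right:
  1001 = 9
  1101 = D
  0001 = 1
  1001 = 9
Result: 9D19



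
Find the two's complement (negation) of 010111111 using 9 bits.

Original: 010111111
Step 1 - Invert all bits: 101000000
Step 2 - Add 1: 101000001
Verification: 010111111 + 101000001 = 1000000000; discarding the end carry (carry out of the top bit) leaves the 9-bit value 000000000, as required for x + (-x)



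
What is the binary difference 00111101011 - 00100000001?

Method 1 - Direct subtraction (column by column from the right: bit − bit − borrow-in; if negative, add 2 and borrow 1 from the next column):
borrow: 00000000000
        00111101011
-       00100000001
-------------------
        00011101010

Method 2 - Add two's complement:
Two's complement of 00100000001: invert → 11011111110, add 1 → 11011111111
  00111101011
+ 11011111111
-------------
 100011101010  (end carry out of the top bit = 1)
Discarding the end carry: 00011101010
Decimal check:
  00111101011 = 256 + 128 + 64 + 32 + 8 + 2 + 1 = 491
  00100000001 = 256 + 1 = 257
  491 - 257 = 234, and 00011101010 = 128 + 64 + 32 + 8 + 2 = 234 ✓



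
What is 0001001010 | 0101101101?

OR: 1 when either bit is 1
  0001001010
| 0101101101
------------
  0101101111
Decimal: 74 | 365 = 367



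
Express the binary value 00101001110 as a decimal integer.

Sum of powers of 2 for each 1-bit:
2^1 + 2^2 + 2^3 + 2^6 + 2^8
= 2 + 4 + 8 + 64 + 256
= 334



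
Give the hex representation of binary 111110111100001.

Group into 4-bit nibbles from right:
  0111 = 7
  1101 = D
  1110 = E
  0001 = 1
Result: 7DE1



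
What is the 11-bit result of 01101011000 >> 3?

Original: 01101011000 (decimal 856)
Shift right by 3 positions
Drop the 3 low bits; fill with zeros on the left
Result: 00001101011 (decimal 107)
Equivalent: 856 >> 3 = 856 ÷ 2^3 = 107



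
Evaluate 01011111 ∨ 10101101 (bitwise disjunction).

OR: 1 when either bit is 1
  01011111
| 10101101
----------
  11111111
Decimal: 95 | 173 = 255



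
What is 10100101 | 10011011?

OR: 1 when either bit is 1
  10100101
| 10011011
----------
  10111111
Decimal: 165 | 155 = 191



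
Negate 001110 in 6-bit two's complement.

Original: 001110
Step 1 - Invert all bits: 110001
Step 2 - Add 1: 110010
Verification: 001110 + 110010 = 1000000; discarding the end carry (carry out of the top bit) leaves the 6-bit value 000000, as required for x + (-x)



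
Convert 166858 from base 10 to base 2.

Using repeated division by 2:
166858 ÷ 2 = 83429 remainder 0
83429 ÷ 2 = 41714 remainder 1
41714 ÷ 2 = 20857 remainder 0
20857 ÷ 2 = 10428 remainder 1
10428 ÷ 2 = 5214 remainder 0
5214 ÷ 2 = 2607 remainder 0
2607 ÷ 2 = 1303 remainder 1
1303 ÷ 2 = 651 remainder 1
651 ÷ 2 = 325 remainder 1
325 ÷ 2 = 162 remainder 1
162 ÷ 2 = 81 remainder 0
81 ÷ 2 = 40 remainder 1
40 ÷ 2 = 20 remainder 0
20 ÷ 2 = 10 remainder 0
10 ÷ 2 = 5 remainder 0
5 ÷ 2 = 2 remainder 1
2 ÷ 2 = 1 remainder 0
1 ÷ 2 = 0 remainder 1
Reading remainders bottom to top: 101000101111001010



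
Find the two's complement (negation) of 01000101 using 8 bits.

Original: 01000101
Step 1 - Invert all bits: 10111010
Step 2 - Add 1: 10111011
Verification: 01000101 + 10111011 = 100000000; discarding the end carry (carry out of the top bit) leaves the 8-bit value 00000000, as required for x + (-x)



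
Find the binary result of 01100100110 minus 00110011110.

Method 1 - Direct subtraction (column by column from the right: bit − bit − borrow-in; if negative, add 2 and borrow 1 from the next column):
borrow: 01100110000
        01100100110
-       00110011110
-------------------
        00110001000

Method 2 - Add two's complement:
Two's complement of 00110011110: invert → 11001100001, add 1 → 11001100010
  01100100110
+ 11001100010
-------------
 100110001000  (end carry out of the top bit = 1)
Discarding the end carry: 00110001000
Decimal check:
  01100100110 = 512 + 256 + 32 + 4 + 2 = 806
  00110011110 = 256 + 128 + 16 + 8 + 4 + 2 = 414
  806 - 414 = 392, and 00110001000 = 256 + 128 + 8 = 392 ✓



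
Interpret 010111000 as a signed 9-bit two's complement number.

Binary: 010111000
Sign bit: 0 (non-negative)
Read directly as an unsigned value:
010111000 = 128 + 32 + 16 + 8 = 184
Value: 184



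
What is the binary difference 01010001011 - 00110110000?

Method 1 - Direct subtraction (column by column from the right: bit − bit − borrow-in; if negative, add 2 and borrow 1 from the next column):
borrow: 01111100000
        01010001011
-       00110110000
-------------------
        00011011011

Method 2 - Add two's complement:
Two's complement of 00110110000: invert → 11001001111, add 1 → 11001010000
  01010001011
+ 11001010000
-------------
 100011011011  (end carry out of the top bit = 1)
Discarding the end carry: 00011011011
Decimal check:
  01010001011 = 512 + 128 + 8 + 2 + 1 = 651
  00110110000 = 256 + 128 + 32 + 16 = 432
  651 - 432 = 219, and 00011011011 = 128 + 64 + 16 + 8 + 2 + 1 = 219 ✓



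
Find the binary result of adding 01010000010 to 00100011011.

Add column by column from the right: bit + bit + carry-in; write the sum mod 2, carry 1 when the sum is 2 or 3.
carry:  00000000100
        01010000010
+       00100011011
-------------------
       001110011101
(the carry out of the leftmost column, 0, becomes the leading bit)
Decimal check:
  01010000010 = 512 + 128 + 2 = 642
  00100011011 = 256 + 16 + 8 + 2 + 1 = 283
  642 + 283 = 925, and 001110011101 = 512 + 256 + 128 + 16 + 8 + 4 + 1 = 925 ✓



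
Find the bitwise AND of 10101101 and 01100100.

AND: 1 only when both bits are 1
  10101101
& 01100100
----------
  00100100
Decimal: 173 & 100 = 36



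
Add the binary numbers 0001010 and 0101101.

Add column by column from the right: bit + bit + carry-in; write the sum mod 2, carry 1 when the sum is 2 or 3.
carry:  0010000
        0001010
+       0101101
---------------
       00110111
(the carry out of the leftmost column, 0, becomes the leading bit)
Decimal check:
  0001010 = 8 + 2 = 10
  0101101 = 32 + 8 + 4 + 1 = 45
  10 + 45 = 55, and 00110111 = 32 + 16 + 4 + 2 + 1 = 55 ✓



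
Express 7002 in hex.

Using repeated division by 16 (digits 10–15 are A–F):
7002 ÷ 16 = 437 remainder 10 (A)
437 ÷ 16 = 27 remainder 5
27 ÷ 16 = 1 remainder 11 (B)
1 ÷ 16 = 0 remainder 1
Reading remainders bottom to top: 1B5A



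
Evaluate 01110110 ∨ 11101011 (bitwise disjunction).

OR: 1 when either bit is 1
  01110110
| 11101011
----------
  11111111
Decimal: 118 | 235 = 255



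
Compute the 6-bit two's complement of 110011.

Original (sign bit 1, negative): 110011
Step 1 - Invert all bits: 001100
Step 2 - Add 1: 001101
Verification: 110011 + 001101 = 1000000; discarding the end carry (carry out of the top bit) leaves the 6-bit value 000000, as required for x + (-x)



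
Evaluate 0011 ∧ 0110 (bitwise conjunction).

AND: 1 only when both bits are 1
  0011
& 0110
------
  0010
Decimal: 3 & 6 = 2



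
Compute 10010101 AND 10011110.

AND: 1 only when both bits are 1
  10010101
& 10011110
----------
  10010100
Decimal: 149 & 158 = 148



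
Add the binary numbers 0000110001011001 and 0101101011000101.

Add column by column from the right: bit + bit + carry-in; write the sum mod 2, carry 1 when the sum is 2 or 3.
carry:  0011000110000010
        0000110001011001
+       0101101011000101
------------------------
       00110011100011110
(the carry out of the leftmost column, 0, becomes the leading bit)
Decimal check:
  0000110001011001 = 2048 + 1024 + 64 + 16 + 8 + 1 = 3161
  0101101011000101 = 16384 + 4096 + 2048 + 512 + 128 + 64 + 4 + 1 = 23237
  3161 + 23237 = 26398, and 00110011100011110 = 16384 + 8192 + 1024 + 512 + 256 + 16 + 8 + 4 + 2 = 26398 ✓



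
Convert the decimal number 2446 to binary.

Using repeated division by 2:
2446 ÷ 2 = 1223 remainder 0
1223 ÷ 2 = 611 remainder 1
611 ÷ 2 = 305 remainder 1
305 ÷ 2 = 152 remainder 1
152 ÷ 2 = 76 remainder 0
76 ÷ 2 = 38 remainder 0
38 ÷ 2 = 19 remainder 0
19 ÷ 2 = 9 remainder 1
9 ÷ 2 = 4 remainder 1
4 ÷ 2 = 2 remainder 0
2 ÷ 2 = 1 remainder 0
1 ÷ 2 = 0 remainder 1
Reading remainders bottom to top: 100110001110



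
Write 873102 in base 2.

Using repeated division by 2:
873102 ÷ 2 = 436551 remainder 0
436551 ÷ 2 = 218275 remainder 1
218275 ÷ 2 = 109137 remainder 1
109137 ÷ 2 = 54568 remainder 1
54568 ÷ 2 = 27284 remainder 0
27284 ÷ 2 = 13642 remainder 0
13642 ÷ 2 = 6821 remainder 0
6821 ÷ 2 = 3410 remainder 1
3410 ÷ 2 = 1705 remainder 0
1705 ÷ 2 = 852 remainder 1
852 ÷ 2 = 426 remainder 0
426 ÷ 2 = 213 remainder 0
213 ÷ 2 = 106 remainder 1
106 ÷ 2 = 53 remainder 0
53 ÷ 2 = 26 remainder 1
26 ÷ 2 = 13 remainder 0
13 ÷ 2 = 6 remainder 1
6 ÷ 2 = 3 remainder 0
3 ÷ 2 = 1 remainder 1
1 ÷ 2 = 0 remainder 1
Reading remainders bottom to top: 11010101001010001110



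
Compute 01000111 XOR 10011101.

XOR: 1 when bits differ
  01000111
^ 10011101
----------
  11011010
Decimal: 71 ^ 157 = 218



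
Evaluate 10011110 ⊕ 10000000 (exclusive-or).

XOR: 1 when bits differ
  10011110
^ 10000000
----------
  00011110
Decimal: 158 ^ 128 = 30



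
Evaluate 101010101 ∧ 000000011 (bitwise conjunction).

AND: 1 only when both bits are 1
  101010101
& 000000011
-----------
  000000001
Decimal: 341 & 3 = 1



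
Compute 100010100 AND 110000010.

AND: 1 only when both bits are 1
  100010100
& 110000010
-----------
  100000000
Decimal: 276 & 386 = 256



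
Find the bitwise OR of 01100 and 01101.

OR: 1 when either bit is 1
  01100
| 01101
-------
  01101
Decimal: 12 | 13 = 13



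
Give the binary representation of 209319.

Using repeated division by 2:
209319 ÷ 2 = 104659 remainder 1
104659 ÷ 2 = 52329 remainder 1
52329 ÷ 2 = 26164 remainder 1
26164 ÷ 2 = 13082 remainder 0
13082 ÷ 2 = 6541 remainder 0
6541 ÷ 2 = 3270 remainder 1
3270 ÷ 2 = 1635 remainder 0
1635 ÷ 2 = 817 remainder 1
817 ÷ 2 = 408 remainder 1
408 ÷ 2 = 204 remainder 0
204 ÷ 2 = 102 remainder 0
102 ÷ 2 = 51 remainder 0
51 ÷ 2 = 25 remainder 1
25 ÷ 2 = 12 remainder 1
12 ÷ 2 = 6 remainder 0
6 ÷ 2 = 3 remainder 0
3 ÷ 2 = 1 remainder 1
1 ÷ 2 = 0 remainder 1
Reading remainders bottom to top: 110011000110100111



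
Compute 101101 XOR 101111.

XOR: 1 when bits differ
  101101
^ 101111
--------
  000010
Decimal: 45 ^ 47 = 2



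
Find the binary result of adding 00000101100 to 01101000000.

Add column by column from the right: bit + bit + carry-in; write the sum mod 2, carry 1 when the sum is 2 or 3.
carry:  00000000000
        00000101100
+       01101000000
-------------------
       001101101100
(the carry out of the leftmost column, 0, becomes the leading bit)
Decimal check:
  00000101100 = 32 + 8 + 4 = 44
  01101000000 = 512 + 256 + 64 = 832
  44 + 832 = 876, and 001101101100 = 512 + 256 + 64 + 32 + 8 + 4 = 876 ✓



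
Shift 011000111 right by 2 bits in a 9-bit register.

Original: 011000111 (decimal 199)
Shift right by 2 positions
Drop the 2 low bits; fill with zeros on the left
Result: 000110001 (decimal 49)
Equivalent: 199 >> 2 = 199 ÷ 2^2 = 49



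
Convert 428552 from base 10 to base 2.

Using repeated division by 2:
428552 ÷ 2 = 214276 remainder 0
214276 ÷ 2 = 107138 remainder 0
107138 ÷ 2 = 53569 remainder 0
53569 ÷ 2 = 26784 remainder 1
26784 ÷ 2 = 13392 remainder 0
13392 ÷ 2 = 6696 remainder 0
6696 ÷ 2 = 3348 remainder 0
3348 ÷ 2 = 1674 remainder 0
1674 ÷ 2 = 837 remainder 0
837 ÷ 2 = 418 remainder 1
418 ÷ 2 = 209 remainder 0
209 ÷ 2 = 104 remainder 1
104 ÷ 2 = 52 remainder 0
52 ÷ 2 = 26 remainder 0
26 ÷ 2 = 13 remainder 0
13 ÷ 2 = 6 remainder 1
6 ÷ 2 = 3 remainder 0
3 ÷ 2 = 1 remainder 1
1 ÷ 2 = 0 remainder 1
Reading remainders bottom to top: 1101000101000001000



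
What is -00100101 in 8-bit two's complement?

Original: 00100101
Step 1 - Invert all bits: 11011010
Step 2 - Add 1: 11011011
Verification: 00100101 + 11011011 = 100000000; discarding the end carry (carry out of the top bit) leaves the 8-bit value 00000000, as required for x + (-x)



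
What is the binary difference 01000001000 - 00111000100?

Method 1 - Direct subtraction (column by column from the right: bit − bit − borrow-in; if negative, add 2 and borrow 1 from the next column):
borrow: 01110001000
        01000001000
-       00111000100
-------------------
        00001000100

Method 2 - Add two's complement:
Two's complement of 00111000100: invert → 11000111011, add 1 → 11000111100
  01000001000
+ 11000111100
-------------
 100001000100  (end carry out of the top bit = 1)
Discarding the end carry: 00001000100
Decimal check:
  01000001000 = 512 + 8 = 520
  00111000100 = 256 + 128 + 64 + 4 = 452
  520 - 452 = 68, and 00001000100 = 64 + 4 = 68 ✓



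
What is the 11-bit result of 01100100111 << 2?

Original: 01100100111 (decimal 807)
Shift left by 2 positions
Append 2 zeros on the right and drop the 2 high bits that overflow the 11-bit width
Result: 10010011100 (decimal 1180)
Equivalent: 807 << 2 = 807 × 2^2 = 3228, truncated to 11 bits = 1180



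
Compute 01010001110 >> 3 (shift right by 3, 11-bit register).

Original: 01010001110 (decimal 654)
Shift right by 3 positions
Drop the 3 low bits; fill with zeros on the left
Result: 00001010001 (decimal 81)
Equivalent: 654 >> 3 = 654 ÷ 2^3 = 81



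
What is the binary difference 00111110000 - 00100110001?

Method 1 - Direct subtraction (column by column from the right: bit − bit − borrow-in; if negative, add 2 and borrow 1 from the next column):
borrow: 00001111110
        00111110000
-       00100110001
-------------------
        00010111111

Method 2 - Add two's complement:
Two's complement of 00100110001: invert → 11011001110, add 1 → 11011001111
  00111110000
+ 11011001111
-------------
 100010111111  (end carry out of the top bit = 1)
Discarding the end carry: 00010111111
Decimal check:
  00111110000 = 256 + 128 + 64 + 32 + 16 = 496
  00100110001 = 256 + 32 + 16 + 1 = 305
  496 - 305 = 191, and 00010111111 = 128 + 32 + 16 + 8 + 4 + 2 + 1 = 191 ✓



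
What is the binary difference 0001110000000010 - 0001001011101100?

Method 1 - Direct subtraction (column by column from the right: bit − bit − borrow-in; if negative, add 2 and borrow 1 from the next column):
borrow: 0000011111111000
        0001110000000010
-       0001001011101100
------------------------
        0000100100010110

Method 2 - Add two's complement:
Two's complement of 0001001011101100: invert → 1110110100010011, add 1 → 1110110100010100
  0001110000000010
+ 1110110100010100
------------------
 10000100100010110  (end carry out of the top bit = 1)
Discarding the end carry: 0000100100010110
Decimal check:
  0001110000000010 = 4096 + 2048 + 1024 + 2 = 7170
  0001001011101100 = 4096 + 512 + 128 + 64 + 32 + 8 + 4 = 4844
  7170 - 4844 = 2326, and 0000100100010110 = 2048 + 256 + 16 + 4 + 2 = 2326 ✓



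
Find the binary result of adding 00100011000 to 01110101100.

Add column by column from the right: bit + bit + carry-in; write the sum mod 2, carry 1 when the sum is 2 or 3.
carry:  11001110000
        00100011000
+       01110101100
-------------------
       010011000100
(the carry out of the leftmost column, 0, becomes the leading bit)
Decimal check:
  00100011000 = 256 + 16 + 8 = 280
  01110101100 = 512 + 256 + 128 + 32 + 8 + 4 = 940
  280 + 940 = 1220, and 010011000100 = 1024 + 128 + 64 + 4 = 1220 ✓



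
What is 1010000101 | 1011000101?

OR: 1 when either bit is 1
  1010000101
| 1011000101
------------
  1011000101
Decimal: 645 | 709 = 709



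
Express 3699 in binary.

Using repeated division by 2:
3699 ÷ 2 = 1849 remainder 1
1849 ÷ 2 = 924 remainder 1
924 ÷ 2 = 462 remainder 0
462 ÷ 2 = 231 remainder 0
231 ÷ 2 = 115 remainder 1
115 ÷ 2 = 57 remainder 1
57 ÷ 2 = 28 remainder 1
28 ÷ 2 = 14 remainder 0
14 ÷ 2 = 7 remainder 0
7 ÷ 2 = 3 remainder 1
3 ÷ 2 = 1 remainder 1
1 ÷ 2 = 0 remainder 1
Reading remainders bottom to top: 111001110011



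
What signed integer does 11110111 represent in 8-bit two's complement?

Binary: 11110111
Sign bit: 1 (negative)
Invert: 00001000
Add 1:  00001001
Magnitude: 00001001 = 8 + 1 = 9
Value: -9



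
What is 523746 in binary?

Using repeated division by 2:
523746 ÷ 2 = 261873 remainder 0
261873 ÷ 2 = 130936 remainder 1
130936 ÷ 2 = 65468 remainder 0
65468 ÷ 2 = 32734 remainder 0
32734 ÷ 2 = 16367 remainder 0
16367 ÷ 2 = 8183 remainder 1
8183 ÷ 2 = 4091 remainder 1
4091 ÷ 2 = 2045 remainder 1
2045 ÷ 2 = 1022 remainder 1
1022 ÷ 2 = 511 remainder 0
511 ÷ 2 = 255 remainder 1
255 ÷ 2 = 127 remainder 1
127 ÷ 2 = 63 remainder 1
63 ÷ 2 = 31 remainder 1
31 ÷ 2 = 15 remainder 1
15 ÷ 2 = 7 remainder 1
7 ÷ 2 = 3 remainder 1
3 ÷ 2 = 1 remainder 1
1 ÷ 2 = 0 remainder 1
Reading remainders bottom to top: 1111111110111100010



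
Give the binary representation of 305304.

Using repeated division by 2:
305304 ÷ 2 = 152652 remainder 0
152652 ÷ 2 = 76326 remainder 0
76326 ÷ 2 = 38163 remainder 0
38163 ÷ 2 = 19081 remainder 1
19081 ÷ 2 = 9540 remainder 1
9540 ÷ 2 = 4770 remainder 0
4770 ÷ 2 = 2385 remainder 0
2385 ÷ 2 = 1192 remainder 1
1192 ÷ 2 = 596 remainder 0
596 ÷ 2 = 298 remainder 0
298 ÷ 2 = 149 remainder 0
149 ÷ 2 = 74 remainder 1
74 ÷ 2 = 37 remainder 0
37 ÷ 2 = 18 remainder 1
18 ÷ 2 = 9 remainder 0
9 ÷ 2 = 4 remainder 1
4 ÷ 2 = 2 remainder 0
2 ÷ 2 = 1 remainder 0
1 ÷ 2 = 0 remainder 1
Reading remainders bottom to top: 1001010100010011000



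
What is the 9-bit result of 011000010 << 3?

Original: 011000010 (decimal 194)
Shift left by 3 positions
Append 3 zeros on the right and drop the 3 high bits that overflow the 9-bit width
Result: 000010000 (decimal 16)
Equivalent: 194 << 3 = 194 × 2^3 = 1552, truncated to 9 bits = 16



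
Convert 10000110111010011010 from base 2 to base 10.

Sum of powers of 2 for each 1-bit:
2^1 + 2^3 + 2^4 + 2^7 + 2^9 + 2^10 + 2^11 + 2^13 + 2^14 + 2^19
= 2 + 8 + 16 + 128 + 512 + 1024 + 2048 + 8192 + 16384 + 524288
= 552602



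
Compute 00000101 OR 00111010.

OR: 1 when either bit is 1
  00000101
| 00111010
----------
  00111111
Decimal: 5 | 58 = 63



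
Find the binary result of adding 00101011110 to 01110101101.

Add column by column from the right: bit + bit + carry-in; write the sum mod 2, carry 1 when the sum is 2 or 3.
carry:  11111111000
        00101011110
+       01110101101
-------------------
       010100001011
(the carry out of the leftmost column, 0, becomes the leading bit)
Decimal check:
  00101011110 = 256 + 64 + 16 + 8 + 4 + 2 = 350
  01110101101 = 512 + 256 + 128 + 32 + 8 + 4 + 1 = 941
  350 + 941 = 1291, and 010100001011 = 1024 + 256 + 8 + 2 + 1 = 1291 ✓



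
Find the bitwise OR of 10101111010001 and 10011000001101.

OR: 1 when either bit is 1
  10101111010001
| 10011000001101
----------------
  10111111011101
Decimal: 11217 | 9741 = 12253



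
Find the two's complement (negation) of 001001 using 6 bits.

Original: 001001
Step 1 - Invert all bits: 110110
Step 2 - Add 1: 110111
Verification: 001001 + 110111 = 1000000; discarding the end carry (carry out of the top bit) leaves the 6-bit value 000000, as required for x + (-x)



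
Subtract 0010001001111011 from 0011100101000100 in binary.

Method 1 - Direct subtraction (column by column from the right: bit − bit − borrow-in; if negative, add 2 and borrow 1 from the next column):
borrow: 0000110111110110
        0011100101000100
-       0010001001111011
------------------------
        0001011011001001

Method 2 - Add two's complement:
Two's complement of 0010001001111011: invert → 1101110110000100, add 1 → 1101110110000101
  0011100101000100
+ 1101110110000101
------------------
 10001011011001001  (end carry out of the top bit = 1)
Discarding the end carry: 0001011011001001
Decimal check:
  0011100101000100 = 8192 + 4096 + 2048 + 256 + 64 + 4 = 14660
  0010001001111011 = 8192 + 512 + 64 + 32 + 16 + 8 + 2 + 1 = 8827
  14660 - 8827 = 5833, and 0001011011001001 = 4096 + 1024 + 512 + 128 + 64 + 8 + 1 = 5833 ✓



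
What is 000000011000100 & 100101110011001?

AND: 1 only when both bits are 1
  000000011000100
& 100101110011001
-----------------
  000000010000000
Decimal: 196 & 19353 = 128



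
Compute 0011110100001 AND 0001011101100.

AND: 1 only when both bits are 1
  0011110100001
& 0001011101100
---------------
  0001010100000
Decimal: 1953 & 748 = 672



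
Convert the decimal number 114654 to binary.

Using repeated division by 2:
114654 ÷ 2 = 57327 remainder 0
57327 ÷ 2 = 28663 remainder 1
28663 ÷ 2 = 14331 remainder 1
14331 ÷ 2 = 7165 remainder 1
7165 ÷ 2 = 3582 remainder 1
3582 ÷ 2 = 1791 remainder 0
1791 ÷ 2 = 895 remainder 1
895 ÷ 2 = 447 remainder 1
447 ÷ 2 = 223 remainder 1
223 ÷ 2 = 111 remainder 1
111 ÷ 2 = 55 remainder 1
55 ÷ 2 = 27 remainder 1
27 ÷ 2 = 13 remainder 1
13 ÷ 2 = 6 remainder 1
6 ÷ 2 = 3 remainder 0
3 ÷ 2 = 1 remainder 1
1 ÷ 2 = 0 remainder 1
Reading remainders bottom to top: 11011111111011110



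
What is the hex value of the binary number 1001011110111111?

Group into 4-bit nibbles from right:
  1001 = 9
  0111 = 7
  1011 = B
  1111 = F
Result: 97BF



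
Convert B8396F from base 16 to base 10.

Expand by place value (powers of 16):
Digit values: B = 11, F = 15
B8396F = 11 × 16^5 + 8 × 16^4 + 3 × 16^3 + 9 × 16^2 + 6 × 16^1 + 15 × 16^0
= 11 × 1048576 + 8 × 65536 + 3 × 4096 + 9 × 256 + 6 × 16 + 15 × 1
= 11534336 + 524288 + 12288 + 2304 + 96 + 15
= 12073327



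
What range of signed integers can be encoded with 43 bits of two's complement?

For 43-bit two's complement:
Minimum: -2^42 = -4398046511104
Maximum: 2^42 - 1 = 4398046511103



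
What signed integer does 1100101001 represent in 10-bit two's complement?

Binary: 1100101001
Sign bit: 1 (negative)
Invert: 0011010110
Add 1:  0011010111
Magnitude: 0011010111 = 128 + 64 + 16 + 4 + 2 + 1 = 215
Value: -215



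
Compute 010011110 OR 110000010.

OR: 1 when either bit is 1
  010011110
| 110000010
-----------
  110011110
Decimal: 158 | 386 = 414



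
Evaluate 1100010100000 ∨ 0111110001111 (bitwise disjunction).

OR: 1 when either bit is 1
  1100010100000
| 0111110001111
---------------
  1111110101111
Decimal: 6304 | 3983 = 8111



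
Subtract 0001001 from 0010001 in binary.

Method 1 - Direct subtraction (column by column from the right: bit − bit − borrow-in; if negative, add 2 and borrow 1 from the next column):
borrow: 0010000
        0010001
-       0001001
---------------
        0001000

Method 2 - Add two's complement:
Two's complement of 0001001: invert → 1110110, add 1 → 1110111
  0010001
+ 1110111
---------
 10001000  (end carry out of the top bit = 1)
Discarding the end carry: 0001000
Decimal check:
  0010001 = 16 + 1 = 17
  0001001 = 8 + 1 = 9
  17 - 9 = 8, and 0001000 = 8 ✓



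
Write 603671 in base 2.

Using repeated division by 2:
603671 ÷ 2 = 301835 remainder 1
301835 ÷ 2 = 150917 remainder 1
150917 ÷ 2 = 75458 remainder 1
75458 ÷ 2 = 37729 remainder 0
37729 ÷ 2 = 18864 remainder 1
18864 ÷ 2 = 9432 remainder 0
9432 ÷ 2 = 4716 remainder 0
4716 ÷ 2 = 2358 remainder 0
2358 ÷ 2 = 1179 remainder 0
1179 ÷ 2 = 589 remainder 1
589 ÷ 2 = 294 remainder 1
294 ÷ 2 = 147 remainder 0
147 ÷ 2 = 73 remainder 1
73 ÷ 2 = 36 remainder 1
36 ÷ 2 = 18 remainder 0
18 ÷ 2 = 9 remainder 0
9 ÷ 2 = 4 remainder 1
4 ÷ 2 = 2 remainder 0
2 ÷ 2 = 1 remainder 0
1 ÷ 2 = 0 remainder 1
Reading remainders bottom to top: 10010011011000010111



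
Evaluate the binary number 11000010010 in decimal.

Sum of powers of 2 for each 1-bit:
2^1 + 2^4 + 2^9 + 2^10
= 2 + 16 + 512 + 1024
= 1554



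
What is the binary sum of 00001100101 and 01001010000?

Add column by column from the right: bit + bit + carry-in; write the sum mod 2, carry 1 when the sum is 2 or 3.
carry:  00010000000
        00001100101
+       01001010000
-------------------
       001010110101
(the carry out of the leftmost column, 0, becomes the leading bit)
Decimal check:
  00001100101 = 64 + 32 + 4 + 1 = 101
  01001010000 = 512 + 64 + 16 = 592
  101 + 592 = 693, and 001010110101 = 512 + 128 + 32 + 16 + 4 + 1 = 693 ✓



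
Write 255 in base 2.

Using repeated division by 2:
255 ÷ 2 = 127 remainder 1
127 ÷ 2 = 63 remainder 1
63 ÷ 2 = 31 remainder 1
31 ÷ 2 = 15 remainder 1
15 ÷ 2 = 7 remainder 1
7 ÷ 2 = 3 remainder 1
3 ÷ 2 = 1 remainder 1
1 ÷ 2 = 0 remainder 1
Reading remainders bottom to top: 11111111



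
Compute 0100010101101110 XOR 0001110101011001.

XOR: 1 when bits differ
  0100010101101110
^ 0001110101011001
------------------
  0101100000110111
Decimal: 17774 ^ 7513 = 22583



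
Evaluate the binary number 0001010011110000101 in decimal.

Sum of powers of 2 for each 1-bit:
2^0 + 2^2 + 2^7 + 2^8 + 2^9 + 2^10 + 2^13 + 2^15
= 1 + 4 + 128 + 256 + 512 + 1024 + 8192 + 32768
= 42885



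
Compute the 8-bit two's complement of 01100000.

Original: 01100000
Step 1 - Invert all bits: 10011111
Step 2 - Add 1: 10100000
Verification: 01100000 + 10100000 = 100000000; discarding the end carry (carry out of the top bit) leaves the 8-bit value 00000000, as required for x + (-x)



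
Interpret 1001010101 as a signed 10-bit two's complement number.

Binary: 1001010101
Sign bit: 1 (negative)
Invert: 0110101010
Add 1:  0110101011
Magnitude: 0110101011 = 256 + 128 + 32 + 8 + 2 + 1 = 427
Value: -427



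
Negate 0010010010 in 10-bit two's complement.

Original: 0010010010
Step 1 - Invert all bits: 1101101101
Step 2 - Add 1: 1101101110
Verification: 0010010010 + 1101101110 = 10000000000; discarding the end carry (carry out of the top bit) leaves the 10-bit value 0000000000, as required for x + (-x)



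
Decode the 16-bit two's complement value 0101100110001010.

Binary: 0101100110001010
Sign bit: 0 (non-negative)
Read directly as an unsigned value:
0101100110001010 = 16384 + 4096 + 2048 + 256 + 128 + 8 + 2 = 22922
Value: 22922



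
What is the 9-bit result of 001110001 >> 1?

Original: 001110001 (decimal 113)
Shift right by 1 position
Drop the 1 low bit; fill with zero on the left
Result: 000111000 (decimal 56)
Equivalent: 113 >> 1 = 113 ÷ 2^1 = 56



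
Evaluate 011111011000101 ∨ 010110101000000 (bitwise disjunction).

OR: 1 when either bit is 1
  011111011000101
| 010110101000000
-----------------
  011111111000101
Decimal: 16069 | 11584 = 16325



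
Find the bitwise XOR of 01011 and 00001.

XOR: 1 when bits differ
  01011
^ 00001
-------
  01010
Decimal: 11 ^ 1 = 10



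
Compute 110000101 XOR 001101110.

XOR: 1 when bits differ
  110000101
^ 001101110
-----------
  111101011
Decimal: 389 ^ 110 = 491



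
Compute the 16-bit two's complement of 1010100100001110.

Original (sign bit 1, negative): 1010100100001110
Step 1 - Invert all bits: 0101011011110001
Step 2 - Add 1: 0101011011110010
Verification: 1010100100001110 + 0101011011110010 = 10000000000000000; discarding the end carry (carry out of the top bit) leaves the 16-bit value 0000000000000000, as required for x + (-x)



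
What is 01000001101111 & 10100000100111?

AND: 1 only when both bits are 1
  01000001101111
& 10100000100111
----------------
  00000000100111
Decimal: 4207 & 10279 = 39



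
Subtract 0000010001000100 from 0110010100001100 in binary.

Method 1 - Direct subtraction (column by column from the right: bit − bit − borrow-in; if negative, add 2 and borrow 1 from the next column):
borrow: 0000000110000000
        0110010100001100
-       0000010001000100
------------------------
        0110000011001000

Method 2 - Add two's complement:
Two's complement of 0000010001000100: invert → 1111101110111011, add 1 → 1111101110111100
  0110010100001100
+ 1111101110111100
------------------
 10110000011001000  (end carry out of the top bit = 1)
Discarding the end carry: 0110000011001000
Decimal check:
  0110010100001100 = 16384 + 8192 + 1024 + 256 + 8 + 4 = 25868
  0000010001000100 = 1024 + 64 + 4 = 1092
  25868 - 1092 = 24776, and 0110000011001000 = 16384 + 8192 + 128 + 64 + 8 = 24776 ✓



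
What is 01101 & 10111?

AND: 1 only when both bits are 1
  01101
& 10111
-------
  00101
Decimal: 13 & 23 = 5



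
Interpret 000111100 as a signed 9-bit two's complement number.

Binary: 000111100
Sign bit: 0 (non-negative)
Read directly as an unsigned value:
000111100 = 32 + 16 + 8 + 4 = 60
Value: 60



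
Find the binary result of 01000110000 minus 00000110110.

Method 1 - Direct subtraction (column by column from the right: bit − bit − borrow-in; if negative, add 2 and borrow 1 from the next column):
borrow: 01111111100
        01000110000
-       00000110110
-------------------
        00111111010

Method 2 - Add two's complement:
Two's complement of 00000110110: invert → 11111001001, add 1 → 11111001010
  01000110000
+ 11111001010
-------------
 100111111010  (end carry out of the top bit = 1)
Discarding the end carry: 00111111010
Decimal check:
  01000110000 = 512 + 32 + 16 = 560
  00000110110 = 32 + 16 + 4 + 2 = 54
  560 - 54 = 506, and 00111111010 = 256 + 128 + 64 + 32 + 16 + 8 + 2 = 506 ✓



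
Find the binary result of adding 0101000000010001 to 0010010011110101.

Add column by column from the right: bit + bit + carry-in; write the sum mod 2, carry 1 when the sum is 2 or 3.
carry:  0000000111100010
        0101000000010001
+       0010010011110101
------------------------
       00111010100000110
(the carry out of the leftmost column, 0, becomes the leading bit)
Decimal check:
  0101000000010001 = 16384 + 4096 + 16 + 1 = 20497
  0010010011110101 = 8192 + 1024 + 128 + 64 + 32 + 16 + 4 + 1 = 9461
  20497 + 9461 = 29958, and 00111010100000110 = 16384 + 8192 + 4096 + 1024 + 256 + 4 + 2 = 29958 ✓



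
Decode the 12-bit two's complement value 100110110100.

Binary: 100110110100
Sign bit: 1 (negative)
Invert: 011001001011
Add 1:  011001001100
Magnitude: 011001001100 = 1024 + 512 + 64 + 8 + 4 = 1612
Value: -1612



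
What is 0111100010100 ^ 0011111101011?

XOR: 1 when bits differ
  0111100010100
^ 0011111101011
---------------
  0100011111111
Decimal: 3860 ^ 2027 = 2303



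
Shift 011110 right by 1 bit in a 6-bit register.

Original: 011110 (decimal 30)
Shift right by 1 position
Drop the 1 low bit; fill with zero on the left
Result: 001111 (decimal 15)
Equivalent: 30 >> 1 = 30 ÷ 2^1 = 15



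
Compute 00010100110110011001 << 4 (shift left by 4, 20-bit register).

Original: 00010100110110011001 (decimal 85401)
Shift left by 4 positions
Append 4 zeros on the right and drop the 4 high bits that overflow the 20-bit width
Result: 01001101100110010000 (decimal 317840)
Equivalent: 85401 << 4 = 85401 × 2^4 = 1366416, truncated to 20 bits = 317840



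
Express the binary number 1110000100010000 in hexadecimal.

Group into 4-bit nibbles from right:
  1110 = E
  0001 = 1
  0001 = 1
  0000 = 0
Result: E110



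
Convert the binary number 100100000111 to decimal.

Sum of powers of 2 for each 1-bit:
2^0 + 2^1 + 2^2 + 2^8 + 2^11
= 1 + 2 + 4 + 256 + 2048
= 2311



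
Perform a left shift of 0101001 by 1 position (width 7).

Original: 0101001 (decimal 41)
Shift left by 1 position
Append 1 zero on the right
Result: 1010010 (decimal 82)
Equivalent: 41 << 1 = 41 × 2^1 = 82



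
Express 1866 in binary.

Using repeated division by 2:
1866 ÷ 2 = 933 remainder 0
933 ÷ 2 = 466 remainder 1
466 ÷ 2 = 233 remainder 0
233 ÷ 2 = 116 remainder 1
116 ÷ 2 = 58 remainder 0
58 ÷ 2 = 29 remainder 0
29 ÷ 2 = 14 remainder 1
14 ÷ 2 = 7 remainder 0
7 ÷ 2 = 3 remainder 1
3 ÷ 2 = 1 remainder 1
1 ÷ 2 = 0 remainder 1
Reading remainders bottom to top: 11101001010



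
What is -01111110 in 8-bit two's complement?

Original: 01111110
Step 1 - Invert all bits: 10000001
Step 2 - Add 1: 10000010
Verification: 01111110 + 10000010 = 100000000; discarding the end carry (carry out of the top bit) leaves the 8-bit value 00000000, as required for x + (-x)



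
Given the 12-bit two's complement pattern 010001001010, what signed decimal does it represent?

Binary: 010001001010
Sign bit: 0 (non-negative)
Read directly as an unsigned value:
010001001010 = 1024 + 64 + 8 + 2 = 1098
Value: 1098



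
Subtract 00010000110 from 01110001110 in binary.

Method 1 - Direct subtraction (column by column from the right: bit − bit − borrow-in; if negative, add 2 and borrow 1 from the next column):
borrow: 00000000000
        01110001110
-       00010000110
-------------------
        01100001000

Method 2 - Add two's complement:
Two's complement of 00010000110: invert → 11101111001, add 1 → 11101111010
  01110001110
+ 11101111010
-------------
 101100001000  (end carry out of the top bit = 1)
Discarding the end carry: 01100001000
Decimal check:
  01110001110 = 512 + 256 + 128 + 8 + 4 + 2 = 910
  00010000110 = 128 + 4 + 2 = 134
  910 - 134 = 776, and 01100001000 = 512 + 256 + 8 = 776 ✓



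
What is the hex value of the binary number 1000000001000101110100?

Group into 4-bit nibbles from right:
  0010 = 2
  0000 = 0
  0001 = 1
  0001 = 1
  0111 = 7
  0100 = 4
Result: 201174



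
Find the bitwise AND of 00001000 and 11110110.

AND: 1 only when both bits are 1
  00001000
& 11110110
----------
  00000000
Decimal: 8 & 246 = 0



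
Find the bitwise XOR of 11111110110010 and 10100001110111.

XOR: 1 when bits differ
  11111110110010
^ 10100001110111
----------------
  01011111000101
Decimal: 16306 ^ 10359 = 6085



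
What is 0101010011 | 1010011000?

OR: 1 when either bit is 1
  0101010011
| 1010011000
------------
  1111011011
Decimal: 339 | 664 = 987



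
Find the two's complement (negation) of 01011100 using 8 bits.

Original: 01011100
Step 1 - Invert all bits: 10100011
Step 2 - Add 1: 10100100
Verification: 01011100 + 10100100 = 100000000; discarding the end carry (carry out of the top bit) leaves the 8-bit value 00000000, as required for x + (-x)



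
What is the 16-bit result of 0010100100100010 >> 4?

Original: 0010100100100010 (decimal 10530)
Shift right by 4 positions
Drop the 4 low bits; fill with zeros on the left
Result: 0000001010010010 (decimal 658)
Equivalent: 10530 >> 4 = 10530 ÷ 2^4 = 658



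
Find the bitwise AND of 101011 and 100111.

AND: 1 only when both bits are 1
  101011
& 100111
--------
  100011
Decimal: 43 & 39 = 35



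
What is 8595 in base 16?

Using repeated division by 16 (digits 10–15 are A–F):
8595 ÷ 16 = 537 remainder 3
537 ÷ 16 = 33 remainder 9
33 ÷ 16 = 2 remainder 1
2 ÷ 16 = 0 remainder 2
Reading remainders bottom to top: 2193



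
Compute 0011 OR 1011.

OR: 1 when either bit is 1
  0011
| 1011
------
  1011
Decimal: 3 | 11 = 11



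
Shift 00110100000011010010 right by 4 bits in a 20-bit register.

Original: 00110100000011010010 (decimal 213202)
Shift right by 4 positions
Drop the 4 low bits; fill with zeros on the left
Result: 00000011010000001101 (decimal 13325)
Equivalent: 213202 >> 4 = 213202 ÷ 2^4 = 13325



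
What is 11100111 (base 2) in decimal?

Sum of powers of 2 for each 1-bit:
2^0 + 2^1 + 2^2 + 2^5 + 2^6 + 2^7
= 1 + 2 + 4 + 32 + 64 + 128
= 231



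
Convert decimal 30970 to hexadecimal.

Using repeated division by 16 (digits 10–15 are A–F):
30970 ÷ 16 = 1935 remainder 10 (A)
1935 ÷ 16 = 120 remainder 15 (F)
120 ÷ 16 = 7 remainder 8
7 ÷ 16 = 0 remainder 7
Reading remainders bottom to top: 78FA



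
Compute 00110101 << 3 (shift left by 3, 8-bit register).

Original: 00110101 (decimal 53)
Shift left by 3 positions
Append 3 zeros on the right and drop the 3 high bits that overflow the 8-bit width
Result: 10101000 (decimal 168)
Equivalent: 53 << 3 = 53 × 2^3 = 424, truncated to 8 bits = 168



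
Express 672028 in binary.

Using repeated division by 2:
672028 ÷ 2 = 336014 remainder 0
336014 ÷ 2 = 168007 remainder 0
168007 ÷ 2 = 84003 remainder 1
84003 ÷ 2 = 42001 remainder 1
42001 ÷ 2 = 21000 remainder 1
21000 ÷ 2 = 10500 remainder 0
10500 ÷ 2 = 5250 remainder 0
5250 ÷ 2 = 2625 remainder 0
2625 ÷ 2 = 1312 remainder 1
1312 ÷ 2 = 656 remainder 0
656 ÷ 2 = 328 remainder 0
328 ÷ 2 = 164 remainder 0
164 ÷ 2 = 82 remainder 0
82 ÷ 2 = 41 remainder 0
41 ÷ 2 = 20 remainder 1
20 ÷ 2 = 10 remainder 0
10 ÷ 2 = 5 remainder 0
5 ÷ 2 = 2 remainder 1
2 ÷ 2 = 1 remainder 0
1 ÷ 2 = 0 remainder 1
Reading remainders bottom to top: 10100100000100011100



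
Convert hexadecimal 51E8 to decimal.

Expand by place value (powers of 16):
Digit values: E = 14
51E8 = 5 × 16^3 + 1 × 16^2 + 14 × 16^1 + 8 × 16^0
= 5 × 4096 + 1 × 256 + 14 × 16 + 8 × 1
= 20480 + 256 + 224 + 8
= 20968



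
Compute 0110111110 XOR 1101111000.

XOR: 1 when bits differ
  0110111110
^ 1101111000
------------
  1011000110
Decimal: 446 ^ 888 = 710



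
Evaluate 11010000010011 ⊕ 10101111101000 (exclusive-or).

XOR: 1 when bits differ
  11010000010011
^ 10101111101000
----------------
  01111111111011
Decimal: 13331 ^ 11240 = 8187



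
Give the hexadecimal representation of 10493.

Using repeated division by 16 (digits 10–15 are A–F):
10493 ÷ 16 = 655 remainder 13 (D)
655 ÷ 16 = 40 remainder 15 (F)
40 ÷ 16 = 2 remainder 8
2 ÷ 16 = 0 remainder 2
Reading remainders bottom to top: 28FD



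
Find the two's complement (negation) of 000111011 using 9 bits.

Original: 000111011
Step 1 - Invert all bits: 111000100
Step 2 - Add 1: 111000101
Verification: 000111011 + 111000101 = 1000000000; discarding the end carry (carry out of the top bit) leaves the 9-bit value 000000000, as required for x + (-x)



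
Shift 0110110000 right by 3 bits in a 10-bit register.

Original: 0110110000 (decimal 432)
Shift right by 3 positions
Drop the 3 low bits; fill with zeros on the left
Result: 0000110110 (decimal 54)
Equivalent: 432 >> 3 = 432 ÷ 2^3 = 54



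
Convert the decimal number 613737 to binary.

Using repeated division by 2:
613737 ÷ 2 = 306868 remainder 1
306868 ÷ 2 = 153434 remainder 0
153434 ÷ 2 = 76717 remainder 0
76717 ÷ 2 = 38358 remainder 1
38358 ÷ 2 = 19179 remainder 0
19179 ÷ 2 = 9589 remainder 1
9589 ÷ 2 = 4794 remainder 1
4794 ÷ 2 = 2397 remainder 0
2397 ÷ 2 = 1198 remainder 1
1198 ÷ 2 = 599 remainder 0
599 ÷ 2 = 299 remainder 1
299 ÷ 2 = 149 remainder 1
149 ÷ 2 = 74 remainder 1
74 ÷ 2 = 37 remainder 0
37 ÷ 2 = 18 remainder 1
18 ÷ 2 = 9 remainder 0
9 ÷ 2 = 4 remainder 1
4 ÷ 2 = 2 remainder 0
2 ÷ 2 = 1 remainder 0
1 ÷ 2 = 0 remainder 1
Reading remainders bottom to top: 10010101110101101001



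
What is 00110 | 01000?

OR: 1 when either bit is 1
  00110
| 01000
-------
  01110
Decimal: 6 | 8 = 14



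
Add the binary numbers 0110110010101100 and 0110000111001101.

Add column by column from the right: bit + bit + carry-in; write the sum mod 2, carry 1 when the sum is 2 or 3.
carry:  1100001100011000
        0110110010101100
+       0110000111001101
------------------------
       01100111001111001
(the carry out of the leftmost column, 0, becomes the leading bit)
Decimal check:
  0110110010101100 = 16384 + 8192 + 2048 + 1024 + 128 + 32 + 8 + 4 = 27820
  0110000111001101 = 16384 + 8192 + 256 + 128 + 64 + 8 + 4 + 1 = 25037
  27820 + 25037 = 52857, and 01100111001111001 = 32768 + 16384 + 2048 + 1024 + 512 + 64 + 32 + 16 + 8 + 1 = 52857 ✓



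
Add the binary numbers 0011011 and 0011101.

Add column by column from the right: bit + bit + carry-in; write the sum mod 2, carry 1 when the sum is 2 or 3.
carry:  0111110
        0011011
+       0011101
---------------
       00111000
(the carry out of the leftmost column, 0, becomes the leading bit)
Decimal check:
  0011011 = 16 + 8 + 2 + 1 = 27
  0011101 = 16 + 8 + 4 + 1 = 29
  27 + 29 = 56, and 00111000 = 32 + 16 + 8 = 56 ✓

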